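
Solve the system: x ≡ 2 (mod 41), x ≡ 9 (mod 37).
453

Using Chinese Remainder Theorem:
M = 41 × 37 = 1517
M1 = 37, M2 = 41
y1 = 37^(-1) mod 41 = 10
y2 = 41^(-1) mod 37 = 28
x = (2×37×10 + 9×41×28) mod 1517 = 453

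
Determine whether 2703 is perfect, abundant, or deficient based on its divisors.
deficient

Proper divisors of 2703: sum = 1 + 3 + 17 + 51 + 53 + 159 + 901 = 1185
Since 1185 < 2703, 2703 is deficient.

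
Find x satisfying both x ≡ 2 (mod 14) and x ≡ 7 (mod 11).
128

Using Chinese Remainder Theorem:
M = 14 × 11 = 154
M1 = 11, M2 = 14
y1 = 11^(-1) mod 14 = 9
y2 = 14^(-1) mod 11 = 4
x = (2×11×9 + 7×14×4) mod 154 = 128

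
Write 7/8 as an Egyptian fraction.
1/2 + 1/3 + 1/24

Greedy algorithm:
7/8: ceiling(8/7) = 2, use 1/2
3/8: ceiling(8/3) = 3, use 1/3
1/24: ceiling(24/1) = 24, use 1/24
Result: 7/8 = 1/2 + 1/3 + 1/24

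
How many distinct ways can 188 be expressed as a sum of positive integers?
1398341745571

p(n) counts ways to write n as a sum of positive integers (order ignored).
Euler's pentagonal recurrence: p(k) = p(k-1) + p(k-2) - p(k-5) - p(k-7) + p(k-12) + p(k-15) - ... (offsets j(3j∓1)/2, signs ++--, p(0)=1, p(<0)=0).
DP table for k = 0..187: p(0)=1, p(1)=1, p(2)=2, p(3)=3, p(4)=5, p(5)=7, p(6)=11, p(7)=15, p(8)=22, p(9)=30, p(10)=42, p(11)=56, p(12)=77, p(13)=101, p(14)=135, p(15)=176, p(16)=231, p(17)=297, p(18)=385, p(19)=490, p(20)=627, p(21)=792, p(22)=1002, p(23)=1255, p(24)=1575, p(25)=1958, p(26)=2436, p(27)=3010, p(28)=3718, p(29)=4565, p(30)=5604, p(31)=6842, p(32)=8349, p(33)=10143, p(34)=12310, p(35)=14883, p(36)=17977, p(37)=21637, p(38)=26015, p(39)=31185, p(40)=37338, p(41)=44583, p(42)=53174, p(43)=63261, p(44)=75175, p(45)=89134, p(46)=105558, p(47)=124754, p(48)=147273, p(49)=173525, p(50)=204226, p(51)=239943, p(52)=281589, p(53)=329931, p(54)=386155, p(55)=451276, p(56)=526823, p(57)=614154, p(58)=715220, p(59)=831820, p(60)=966467, p(61)=1121505, p(62)=1300156, p(63)=1505499, p(64)=1741630, p(65)=2012558, p(66)=2323520, p(67)=2679689, p(68)=3087735, p(69)=3554345, p(70)=4087968, p(71)=4697205, p(72)=5392783, p(73)=6185689, p(74)=7089500, p(75)=8118264, p(76)=9289091, p(77)=10619863, p(78)=12132164, p(79)=13848650, p(80)=15796476, p(81)=18004327, p(82)=20506255, p(83)=23338469, p(84)=26543660, p(85)=30167357, p(86)=34262962, p(87)=38887673, p(88)=44108109, p(89)=49995925, p(90)=56634173, p(91)=64112359, p(92)=72533807, p(93)=82010177, p(94)=92669720, p(95)=104651419, p(96)=118114304, p(97)=133230930, p(98)=150198136, p(99)=169229875, p(100)=190569292, p(101)=214481126, p(102)=241265379, p(103)=271248950, p(104)=304801365, p(105)=342325709, p(106)=384276336, p(107)=431149389, p(108)=483502844, p(109)=541946240, p(110)=607163746, p(111)=679903203, p(112)=761002156, p(113)=851376628, p(114)=952050665, p(115)=1064144451, p(116)=1188908248, p(117)=1327710076, p(118)=1482074143, p(119)=1653668665, p(120)=1844349560, p(121)=2056148051, p(122)=2291320912, p(123)=2552338241, p(124)=2841940500, p(125)=3163127352, p(126)=3519222692, p(127)=3913864295, p(128)=4351078600, p(129)=4835271870, p(130)=5371315400, p(131)=5964539504, p(132)=6620830889, p(133)=7346629512, p(134)=8149040695, p(135)=9035836076, p(136)=10015581680, p(137)=11097645016, p(138)=12292341831, p(139)=13610949895, p(140)=15065878135, p(141)=16670689208, p(142)=18440293320, p(143)=20390982757, p(144)=22540654445, p(145)=24908858009, p(146)=27517052599, p(147)=30388671978, p(148)=33549419497, p(149)=37027355200, p(150)=40853235313, p(151)=45060624582, p(152)=49686288421, p(153)=54770336324, p(154)=60356673280, p(155)=66493182097, p(156)=73232243759, p(157)=80630964769, p(158)=88751778802, p(159)=97662728555, p(160)=107438159466, p(161)=118159068427, p(162)=129913904637, p(163)=142798995930, p(164)=156919475295, p(165)=172389800255, p(166)=189334822579, p(167)=207890420102, p(168)=228204732751, p(169)=250438925115, p(170)=274768617130, p(171)=301384802048, p(172)=330495499613, p(173)=362326859895, p(174)=397125074750, p(175)=435157697830, p(176)=476715857290, p(177)=522115831195, p(178)=571701605655, p(179)=625846753120, p(180)=684957390936, p(181)=749474411781, p(182)=819876908323, p(183)=896684817527, p(184)=980462880430, p(185)=1071823774337, p(186)=1171432692373, p(187)=1280011042268.
Final step: p(188) = p(187) + p(186) - p(183) - p(181) + p(176) + p(173) - p(166) - p(162) + p(153) + p(148) - p(137) - p(131) + p(118) + p(111) - p(96) - p(88) + p(71) + p(62) - p(43) - p(33) + p(12) + p(1)
= 1280011042268 + 1171432692373 - 896684817527 - 749474411781 + 476715857290 + 362326859895 - 189334822579 - 129913904637 + 54770336324 + 33549419497 - 11097645016 - 5964539504 + 1482074143 + 679903203 - 118114304 - 44108109 + 4697205 + 1300156 - 63261 - 10143 + 77 + 1
= 1398341745571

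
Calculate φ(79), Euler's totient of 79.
78

79 = 79
φ(n) = n × ∏(1 - 1/p) for each prime p dividing n
φ(79) = 79 × (1 - 1/79) = 78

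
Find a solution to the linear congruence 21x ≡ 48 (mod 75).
x ≡ 13 (mod 25)

gcd(21, 75) = 3, which divides 48, so solutions exist.
Divide through by 3: 7x ≡ 16 (mod 25).
Find 7^(-1) mod 25 by the extended Euclidean algorithm:
25 = 3 × 7 + 4  ⟹  4 = (1)·25 + (-3)·7
7 = 1 × 4 + 3  ⟹  3 = (-1)·25 + (4)·7
4 = 1 × 3 + 1  ⟹  1 = (2)·25 + (-7)·7
So (-7)·7 ≡ 1 (mod 25), i.e. 7^(-1) ≡ -7 ≡ 18 (mod 25).
x ≡ 18 × 16 = 288 ≡ 13 (mod 25).
Check: 21 × 13 = 273 ≡ 48 (mod 75).
x ≡ 13 (mod 25), giving 3 solutions mod 75.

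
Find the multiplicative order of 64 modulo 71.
35

71 is prime, so ord(64) divides φ(71) = 70.
Divisors of 70: 1, 2, 5, 7, 10, 14, 35, 70.
Repeated squaring: 64^1 ≡ 64, 64^2 ≡ 49, 64^4 ≡ 58, 64^8 ≡ 27, 64^16 ≡ 19, 64^32 ≡ 6, 64^64 ≡ 36 (mod 71).
Test 64^d mod 71 for each divisor d in increasing order:
64^1 ≡ 64
64^2 ≡ 49
64^5 = 64^4·64^1 ≡ 20
64^7 = 64^4·64^2·64^1 ≡ 57
64^10 = 64^8·64^2 ≡ 45
64^14 = 64^8·64^4·64^2 ≡ 54
64^35 = 64^32·64^2·64^1 ≡ 1  ← first divisor giving 1
The order is 35.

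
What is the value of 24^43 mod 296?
264

Repeated squaring. Binary of 43 = 101011.
24^1 ≡ 24 (mod 296); 24^2 ≡ 280 (mod 296); 24^4 ≡ 256 (mod 296); 24^8 ≡ 120 (mod 296); 24^16 ≡ 192 (mod 296); 24^32 ≡ 160 (mod 296)
24^43 = 24^1 × 24^2 × 24^8 × 24^32 ≡ 264 (mod 296)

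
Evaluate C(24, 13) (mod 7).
0

Using Lucas' theorem:
Write n=24 and k=13 in base 7:
n in base 7: [3, 3]
k in base 7: [1, 6]
C(24,13) mod 7 = ∏ C(n_i, k_i) mod 7
Digit binomials (mod 7): C(3,1) = 3; C(3,6) = 0 (k_i > n_i)
Product: 3 × 0 = 0 ≡ 0 (mod 7)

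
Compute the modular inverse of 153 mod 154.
153

gcd(153, 154) = 1, so the inverse exists.
Extended Euclidean algorithm on (154, 153):
154 = 1 × 153 + 1  ⟹  1 = (1)·154 + (-1)·153
So (-1)·153 ≡ 1 (mod 154), i.e. 153^(-1) ≡ -1 ≡ 153 (mod 154).
Check: 153 × 153 = 23409 ≡ 1 (mod 154)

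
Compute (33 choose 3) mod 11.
0

Using Lucas' theorem:
Write n=33 and k=3 in base 11:
n in base 11: [3, 0]
k in base 11: [0, 3]
C(33,3) mod 11 = ∏ C(n_i, k_i) mod 11
Digit binomials (mod 11): C(3,0) = 1; C(0,3) = 0 (k_i > n_i)
Product: 1 × 0 = 0 ≡ 0 (mod 11)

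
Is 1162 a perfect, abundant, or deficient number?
deficient

Proper divisors of 1162: sum = 1 + 2 + 7 + 14 + 83 + 166 + 581 = 854
Since 854 < 1162, 1162 is deficient.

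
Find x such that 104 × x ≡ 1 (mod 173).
5

gcd(104, 173) = 1, so the inverse exists.
Extended Euclidean algorithm on (173, 104):
173 = 1 × 104 + 69  ⟹  69 = (1)·173 + (-1)·104
104 = 1 × 69 + 35  ⟹  35 = (-1)·173 + (2)·104
69 = 1 × 35 + 34  ⟹  34 = (2)·173 + (-3)·104
35 = 1 × 34 + 1  ⟹  1 = (-3)·173 + (5)·104
So (5)·104 ≡ 1 (mod 173), i.e. 104^(-1) ≡ 5 (mod 173).
Check: 104 × 5 = 520 ≡ 1 (mod 173)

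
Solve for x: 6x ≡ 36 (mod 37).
x ≡ 6 (mod 37)

gcd(6, 37) = 1, which divides 36, so solutions exist.
Find 6^(-1) mod 37 by the extended Euclidean algorithm:
37 = 6 × 6 + 1  ⟹  1 = (1)·37 + (-6)·6
So (-6)·6 ≡ 1 (mod 37), i.e. 6^(-1) ≡ -6 ≡ 31 (mod 37).
x ≡ 31 × 36 = 1116 ≡ 6 (mod 37).
Check: 6 × 6 = 36 ≡ 36 (mod 37).
Unique solution: x ≡ 6 (mod 37)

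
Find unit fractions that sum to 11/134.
1/13 + 1/194 + 1/84487

Greedy algorithm:
11/134: ceiling(134/11) = 13, use 1/13
9/1742: ceiling(1742/9) = 194, use 1/194
1/84487: ceiling(84487/1) = 84487, use 1/84487
Result: 11/134 = 1/13 + 1/194 + 1/84487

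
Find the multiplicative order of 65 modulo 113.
16

113 is prime, so ord(65) divides φ(113) = 112.
Divisors of 112: 1, 2, 4, 7, 8, 14, 16, 28, 56, 112.
Repeated squaring: 65^1 ≡ 65, 65^2 ≡ 44, 65^4 ≡ 15, 65^8 ≡ 112, 65^16 ≡ 1, 65^32 ≡ 1, 65^64 ≡ 1 (mod 113).
Test 65^d mod 113 for each divisor d in increasing order:
65^1 ≡ 65
65^2 ≡ 44
65^4 ≡ 15
65^7 = 65^4·65^2·65^1 ≡ 73
65^8 ≡ 112
65^14 = 65^8·65^4·65^2 ≡ 18
65^16 ≡ 1  ← first divisor giving 1
The order is 16.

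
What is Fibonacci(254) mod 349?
220

Matrix identity: Q^n = [[F_(n+1), F_n], [F_n, F_(n-1)]] with Q = [[1,1],[1,0]].
n = 254 = 11111110₂. Square-and-multiply, entries mod 349:
Q^1 = [[1,1],[1,0]]
Q^3 = (Q^1)²·Q = [[3,2],[2,1]]
Q^7 = (Q^3)²·Q = [[21,13],[13,8]]
Q^15 = (Q^7)²·Q = [[289,261],[261,28]]
Q^31 = (Q^15)²·Q = [[200,176],[176,24]]
Q^63 = (Q^31)²·Q = [[116,129],[129,336]]
Q^127 = (Q^63)²·Q = [[108,83],[83,25]]
Q^254 = (Q^127)² = [[56,220],[220,185]]
F_254 mod 349 = Q^254[0][1] = 220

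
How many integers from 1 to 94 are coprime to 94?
46

94 = 2 × 47
φ(n) = n × ∏(1 - 1/p) for each prime p dividing n
φ(94) = 94 × (1 - 1/2) × (1 - 1/47) = 46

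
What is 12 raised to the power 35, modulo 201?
57

Repeated squaring. Binary of 35 = 100011.
12^1 ≡ 12 (mod 201); 12^2 ≡ 144 (mod 201); 12^4 ≡ 33 (mod 201); 12^8 ≡ 84 (mod 201); 12^16 ≡ 21 (mod 201); 12^32 ≡ 39 (mod 201)
12^35 = 12^1 × 12^2 × 12^32 ≡ 57 (mod 201)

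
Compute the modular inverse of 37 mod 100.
73

gcd(37, 100) = 1, so the inverse exists.
Extended Euclidean algorithm on (100, 37):
100 = 2 × 37 + 26  ⟹  26 = (1)·100 + (-2)·37
37 = 1 × 26 + 11  ⟹  11 = (-1)·100 + (3)·37
26 = 2 × 11 + 4  ⟹  4 = (3)·100 + (-8)·37
11 = 2 × 4 + 3  ⟹  3 = (-7)·100 + (19)·37
4 = 1 × 3 + 1  ⟹  1 = (10)·100 + (-27)·37
So (-27)·37 ≡ 1 (mod 100), i.e. 37^(-1) ≡ -27 ≡ 73 (mod 100).
Check: 37 × 73 = 2701 ≡ 1 (mod 100)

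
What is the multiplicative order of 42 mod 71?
70

71 is prime, so ord(42) divides φ(71) = 70.
Divisors of 70: 1, 2, 5, 7, 10, 14, 35, 70.
Repeated squaring: 42^1 ≡ 42, 42^2 ≡ 60, 42^4 ≡ 50, 42^8 ≡ 15, 42^16 ≡ 12, 42^32 ≡ 2, 42^64 ≡ 4 (mod 71).
Test 42^d mod 71 for each divisor d in increasing order:
42^1 ≡ 42
42^2 ≡ 60
42^5 = 42^4·42^1 ≡ 41
42^7 = 42^4·42^2·42^1 ≡ 46
42^10 = 42^8·42^2 ≡ 48
42^14 = 42^8·42^4·42^2 ≡ 57
42^35 = 42^32·42^2·42^1 ≡ 70
42^70 = 42^64·42^4·42^2 ≡ 1  ← first divisor giving 1
The order is 70.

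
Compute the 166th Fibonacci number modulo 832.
207

Matrix identity: Q^n = [[F_(n+1), F_n], [F_n, F_(n-1)]] with Q = [[1,1],[1,0]].
n = 166 = 10100110₂. Square-and-multiply, entries mod 832:
Q^1 = [[1,1],[1,0]]
Q^2 = (Q^1)² = [[2,1],[1,1]]
Q^5 = (Q^2)²·Q = [[8,5],[5,3]]
Q^10 = (Q^5)² = [[89,55],[55,34]]
Q^20 = (Q^10)² = [[130,109],[109,21]]
Q^41 = (Q^20)²·Q = [[312,493],[493,651]]
Q^83 = (Q^41)²·Q = [[624,105],[105,519]]
Q^166 = (Q^83)² = [[209,207],[207,2]]
F_166 mod 832 = Q^166[0][1] = 207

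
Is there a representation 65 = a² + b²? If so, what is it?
1² + 8² (a=1, b=8)

Factorization: 65 = 5 × 13
By Fermat: n is sum of two squares iff every prime p ≡ 3 (mod 4) appears to even power.
All primes ≡ 3 (mod 4) appear to even power.
Search a = 0, 1, 2, … for 65 - a² a perfect square: first hit at a = 1: 65 - 1 = 64 = 8².
65 = 1² + 8² = 1 + 64 ✓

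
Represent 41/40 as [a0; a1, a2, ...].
[1; 40]

Euclidean algorithm steps:
41 = 1 × 40 + 1
40 = 40 × 1 + 0
Continued fraction: [1; 40]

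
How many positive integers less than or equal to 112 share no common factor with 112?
48

112 = 2^4 × 7
φ(n) = n × ∏(1 - 1/p) for each prime p dividing n
φ(112) = 112 × (1 - 1/2) × (1 - 1/7) = 48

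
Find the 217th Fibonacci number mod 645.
127

Matrix identity: Q^n = [[F_(n+1), F_n], [F_n, F_(n-1)]] with Q = [[1,1],[1,0]].
n = 217 = 11011001₂. Square-and-multiply, entries mod 645:
Q^1 = [[1,1],[1,0]]
Q^3 = (Q^1)²·Q = [[3,2],[2,1]]
Q^6 = (Q^3)² = [[13,8],[8,5]]
Q^13 = (Q^6)²·Q = [[377,233],[233,144]]
Q^27 = (Q^13)²·Q = [[471,338],[338,133]]
Q^54 = (Q^27)² = [[40,332],[332,353]]
Q^108 = (Q^54)² = [[239,186],[186,53]]
Q^217 = (Q^108)²·Q = [[259,127],[127,132]]
F_217 mod 645 = Q^217[0][1] = 127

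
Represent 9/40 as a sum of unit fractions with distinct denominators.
1/5 + 1/40

Greedy algorithm:
9/40: ceiling(40/9) = 5, use 1/5
1/40: ceiling(40/1) = 40, use 1/40
Result: 9/40 = 1/5 + 1/40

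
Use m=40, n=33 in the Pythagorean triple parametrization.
(511, 2640, 2689)

Euclid's formula: a = m² - n², b = 2mn, c = m² + n²
m = 40, n = 33
a = 40² - 33² = 1600 - 1089 = 511
b = 2 × 40 × 33 = 2640
c = 40² + 33² = 1600 + 1089 = 2689
Verification: 511² + 2640² = 261121 + 6969600 = 7230721 = 2689² ✓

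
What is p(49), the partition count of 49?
173525

p(n) counts ways to write n as a sum of positive integers (order ignored).
Euler's pentagonal recurrence: p(k) = p(k-1) + p(k-2) - p(k-5) - p(k-7) + p(k-12) + p(k-15) - ... (offsets j(3j∓1)/2, signs ++--, p(0)=1, p(<0)=0).
DP table for k = 0..48: p(0)=1, p(1)=1, p(2)=2, p(3)=3, p(4)=5, p(5)=7, p(6)=11, p(7)=15, p(8)=22, p(9)=30, p(10)=42, p(11)=56, p(12)=77, p(13)=101, p(14)=135, p(15)=176, p(16)=231, p(17)=297, p(18)=385, p(19)=490, p(20)=627, p(21)=792, p(22)=1002, p(23)=1255, p(24)=1575, p(25)=1958, p(26)=2436, p(27)=3010, p(28)=3718, p(29)=4565, p(30)=5604, p(31)=6842, p(32)=8349, p(33)=10143, p(34)=12310, p(35)=14883, p(36)=17977, p(37)=21637, p(38)=26015, p(39)=31185, p(40)=37338, p(41)=44583, p(42)=53174, p(43)=63261, p(44)=75175, p(45)=89134, p(46)=105558, p(47)=124754, p(48)=147273.
Final step: p(49) = p(48) + p(47) - p(44) - p(42) + p(37) + p(34) - p(27) - p(23) + p(14) + p(9)
= 147273 + 124754 - 75175 - 53174 + 21637 + 12310 - 3010 - 1255 + 135 + 30
= 173525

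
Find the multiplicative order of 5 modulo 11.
5

11 is prime, so ord(5) divides φ(11) = 10.
Divisors of 10: 1, 2, 5, 10.
Repeated squaring: 5^1 ≡ 5, 5^2 ≡ 3, 5^4 ≡ 9, 5^8 ≡ 4 (mod 11).
Test 5^d mod 11 for each divisor d in increasing order:
5^1 ≡ 5
5^2 ≡ 3
5^5 = 5^4·5^1 ≡ 1  ← first divisor giving 1
The order is 5.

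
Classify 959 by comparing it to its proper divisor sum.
deficient

Proper divisors of 959: sum = 1 + 7 + 137 = 145
Since 145 < 959, 959 is deficient.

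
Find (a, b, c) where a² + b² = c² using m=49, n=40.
(801, 3920, 4001)

Euclid's formula: a = m² - n², b = 2mn, c = m² + n²
m = 49, n = 40
a = 49² - 40² = 2401 - 1600 = 801
b = 2 × 49 × 40 = 3920
c = 49² + 40² = 2401 + 1600 = 4001
Verification: 801² + 3920² = 641601 + 15366400 = 16008001 = 4001² ✓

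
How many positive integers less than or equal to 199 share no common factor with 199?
198

199 = 199
φ(n) = n × ∏(1 - 1/p) for each prime p dividing n
φ(199) = 199 × (1 - 1/199) = 198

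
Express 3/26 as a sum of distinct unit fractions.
1/9 + 1/234

Greedy algorithm:
3/26: ceiling(26/3) = 9, use 1/9
1/234: ceiling(234/1) = 234, use 1/234
Result: 3/26 = 1/9 + 1/234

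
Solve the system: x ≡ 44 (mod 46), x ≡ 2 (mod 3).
44

Using Chinese Remainder Theorem:
M = 46 × 3 = 138
M1 = 3, M2 = 46
y1 = 3^(-1) mod 46 = 31
y2 = 46^(-1) mod 3 = 1
x = (44×3×31 + 2×46×1) mod 138 = 44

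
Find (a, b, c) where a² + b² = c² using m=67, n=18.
(4165, 2412, 4813)

Euclid's formula: a = m² - n², b = 2mn, c = m² + n²
m = 67, n = 18
a = 67² - 18² = 4489 - 324 = 4165
b = 2 × 67 × 18 = 2412
c = 67² + 18² = 4489 + 324 = 4813
Verification: 4165² + 2412² = 17347225 + 5817744 = 23164969 = 4813² ✓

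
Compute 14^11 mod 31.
9

Repeated squaring. Binary of 11 = 1011.
14^1 ≡ 14 (mod 31); 14^2 ≡ 10 (mod 31); 14^4 ≡ 7 (mod 31); 14^8 ≡ 18 (mod 31)
14^11 = 14^1 × 14^2 × 14^8 ≡ 9 (mod 31)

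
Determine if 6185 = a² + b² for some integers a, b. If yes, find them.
16² + 77² (a=16, b=77)

Factorization: 6185 = 5 × 1237
By Fermat: n is sum of two squares iff every prime p ≡ 3 (mod 4) appears to even power.
All primes ≡ 3 (mod 4) appear to even power.
Search a = 0, 1, 2, … for 6185 - a² a perfect square: first hit at a = 16: 6185 - 256 = 5929 = 77².
6185 = 16² + 77² = 256 + 5929 ✓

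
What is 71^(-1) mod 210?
71

gcd(71, 210) = 1, so the inverse exists.
Extended Euclidean algorithm on (210, 71):
210 = 2 × 71 + 68  ⟹  68 = (1)·210 + (-2)·71
71 = 1 × 68 + 3  ⟹  3 = (-1)·210 + (3)·71
68 = 22 × 3 + 2  ⟹  2 = (23)·210 + (-68)·71
3 = 1 × 2 + 1  ⟹  1 = (-24)·210 + (71)·71
So (71)·71 ≡ 1 (mod 210), i.e. 71^(-1) ≡ 71 (mod 210).
Check: 71 × 71 = 5041 ≡ 1 (mod 210)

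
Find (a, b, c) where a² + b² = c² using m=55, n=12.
(2881, 1320, 3169)

Euclid's formula: a = m² - n², b = 2mn, c = m² + n²
m = 55, n = 12
a = 55² - 12² = 3025 - 144 = 2881
b = 2 × 55 × 12 = 1320
c = 55² + 12² = 3025 + 144 = 3169
Verification: 2881² + 1320² = 8300161 + 1742400 = 10042561 = 3169² ✓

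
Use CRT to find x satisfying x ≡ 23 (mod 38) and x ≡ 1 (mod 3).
61

Using Chinese Remainder Theorem:
M = 38 × 3 = 114
M1 = 3, M2 = 38
y1 = 3^(-1) mod 38 = 13
y2 = 38^(-1) mod 3 = 2
x = (23×3×13 + 1×38×2) mod 114 = 61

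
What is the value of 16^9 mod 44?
20

Repeated squaring. Binary of 9 = 1001.
16^1 ≡ 16 (mod 44); 16^2 ≡ 36 (mod 44); 16^4 ≡ 20 (mod 44); 16^8 ≡ 4 (mod 44)
16^9 = 16^1 × 16^8 ≡ 20 (mod 44)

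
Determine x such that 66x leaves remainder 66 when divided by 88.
x ≡ 1 (mod 4)

gcd(66, 88) = 22, which divides 66, so solutions exist.
Divide through by 22: 3x ≡ 3 (mod 4).
Find 3^(-1) mod 4 by the extended Euclidean algorithm:
4 = 1 × 3 + 1  ⟹  1 = (1)·4 + (-1)·3
So (-1)·3 ≡ 1 (mod 4), i.e. 3^(-1) ≡ -1 ≡ 3 (mod 4).
x ≡ 3 × 3 = 9 ≡ 1 (mod 4).
Check: 66 × 1 = 66 ≡ 66 (mod 88).
x ≡ 1 (mod 4), giving 22 solutions mod 88.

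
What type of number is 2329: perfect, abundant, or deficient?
deficient

Proper divisors of 2329: sum = 1 + 17 + 137 = 155
Since 155 < 2329, 2329 is deficient.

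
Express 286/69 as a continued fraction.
[4; 6, 1, 9]

Euclidean algorithm steps:
286 = 4 × 69 + 10
69 = 6 × 10 + 9
10 = 1 × 9 + 1
9 = 9 × 1 + 0
Continued fraction: [4; 6, 1, 9]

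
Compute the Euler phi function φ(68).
32

68 = 2^2 × 17
φ(n) = n × ∏(1 - 1/p) for each prime p dividing n
φ(68) = 68 × (1 - 1/2) × (1 - 1/17) = 32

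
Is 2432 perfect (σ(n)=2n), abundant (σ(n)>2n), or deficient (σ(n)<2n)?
abundant

Proper divisors of 2432: sum = 1 + 2 + 4 + 8 + 16 + 19 + 32 + 38 + 64 + 76 + 128 + 152 + 304 + 608 + 1216 = 2668
Since 2668 > 2432, 2432 is abundant.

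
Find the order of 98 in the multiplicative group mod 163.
54

163 is prime, so ord(98) divides φ(163) = 162.
Divisors of 162: 1, 2, 3, 6, 9, 18, 27, 54, 81, 162.
Repeated squaring: 98^1 ≡ 98, 98^2 ≡ 150, 98^4 ≡ 6, 98^8 ≡ 36, 98^16 ≡ 155, 98^32 ≡ 64, 98^64 ≡ 21, 98^128 ≡ 115 (mod 163).
Test 98^d mod 163 for each divisor d in increasing order:
98^1 ≡ 98
98^2 ≡ 150
98^3 = 98^2·98^1 ≡ 30
98^6 = 98^4·98^2 ≡ 85
98^9 = 98^8·98^1 ≡ 105
98^18 = 98^16·98^2 ≡ 104
98^27 = 98^16·98^8·98^2·98^1 ≡ 162
98^54 = 98^32·98^16·98^4·98^2 ≡ 1  ← first divisor giving 1
The order is 54.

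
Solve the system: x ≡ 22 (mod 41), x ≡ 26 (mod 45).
1826

Using Chinese Remainder Theorem:
M = 41 × 45 = 1845
M1 = 45, M2 = 41
y1 = 45^(-1) mod 41 = 31
y2 = 41^(-1) mod 45 = 11
x = (22×45×31 + 26×41×11) mod 1845 = 1826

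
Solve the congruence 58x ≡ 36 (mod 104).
x ≡ 6 (mod 52)

gcd(58, 104) = 2, which divides 36, so solutions exist.
Divide through by 2: 29x ≡ 18 (mod 52).
Find 29^(-1) mod 52 by the extended Euclidean algorithm:
52 = 1 × 29 + 23  ⟹  23 = (1)·52 + (-1)·29
29 = 1 × 23 + 6  ⟹  6 = (-1)·52 + (2)·29
23 = 3 × 6 + 5  ⟹  5 = (4)·52 + (-7)·29
6 = 1 × 5 + 1  ⟹  1 = (-5)·52 + (9)·29
So (9)·29 ≡ 1 (mod 52), i.e. 29^(-1) ≡ 9 (mod 52).
x ≡ 9 × 18 = 162 ≡ 6 (mod 52).
Check: 58 × 6 = 348 ≡ 36 (mod 104).
x ≡ 6 (mod 52), giving 2 solutions mod 104.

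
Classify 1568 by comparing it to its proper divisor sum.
abundant

Proper divisors of 1568: sum = 1 + 2 + 4 + 7 + 8 + 14 + 16 + 28 + ... + 196 + 224 + 392 + 784 (17 divisors) = 2023
Since 2023 > 1568, 1568 is abundant.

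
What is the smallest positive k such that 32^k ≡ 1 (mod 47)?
23

47 is prime, so ord(32) divides φ(47) = 46.
Divisors of 46: 1, 2, 23, 46.
Repeated squaring: 32^1 ≡ 32, 32^2 ≡ 37, 32^4 ≡ 6, 32^8 ≡ 36, 32^16 ≡ 27, 32^32 ≡ 24 (mod 47).
Test 32^d mod 47 for each divisor d in increasing order:
32^1 ≡ 32
32^2 ≡ 37
32^23 = 32^16·32^4·32^2·32^1 ≡ 1  ← first divisor giving 1
The order is 23.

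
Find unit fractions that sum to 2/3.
1/2 + 1/6

Greedy algorithm:
2/3: ceiling(3/2) = 2, use 1/2
1/6: ceiling(6/1) = 6, use 1/6
Result: 2/3 = 1/2 + 1/6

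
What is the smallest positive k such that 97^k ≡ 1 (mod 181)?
180

181 is prime, so ord(97) divides φ(181) = 180.
Divisors of 180: 1, 2, 3, 4, 5, 6, 9, 10, 12, 15, 18, 20, 30, 36, 45, 60, 90, 180.
Repeated squaring: 97^1 ≡ 97, 97^2 ≡ 178, 97^4 ≡ 9, 97^8 ≡ 81, 97^16 ≡ 45, 97^32 ≡ 34, 97^64 ≡ 70, 97^128 ≡ 13 (mod 181).
Test 97^d mod 181 for each divisor d in increasing order:
97^1 ≡ 97
97^2 ≡ 178
97^3 = 97^2·97^1 ≡ 71
97^4 ≡ 9
97^5 = 97^4·97^1 ≡ 149
97^6 = 97^4·97^2 ≡ 154
97^9 = 97^8·97^1 ≡ 74
97^10 = 97^8·97^2 ≡ 119
97^12 = 97^8·97^4 ≡ 5
97^15 = 97^8·97^4·97^2·97^1 ≡ 174
97^18 = 97^16·97^2 ≡ 46
97^20 = 97^16·97^4 ≡ 43
97^30 = 97^16·97^8·97^4·97^2 ≡ 49
97^36 = 97^32·97^4 ≡ 125
97^45 = 97^32·97^8·97^4·97^1 ≡ 19
97^60 = 97^32·97^16·97^8·97^4 ≡ 48
97^90 = 97^64·97^16·97^8·97^2 ≡ 180
97^180 = 97^128·97^32·97^16·97^4 ≡ 1  ← first divisor giving 1
The order is 180.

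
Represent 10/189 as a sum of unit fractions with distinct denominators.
1/19 + 1/3591

Greedy algorithm:
10/189: ceiling(189/10) = 19, use 1/19
1/3591: ceiling(3591/1) = 3591, use 1/3591
Result: 10/189 = 1/19 + 1/3591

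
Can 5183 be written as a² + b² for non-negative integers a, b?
Not possible

Factorization: 5183 = 71 × 73
By Fermat: n is sum of two squares iff every prime p ≡ 3 (mod 4) appears to even power.
Prime(s) ≡ 3 (mod 4) with odd exponent: [(71, 1)]
Therefore 5183 cannot be expressed as a² + b².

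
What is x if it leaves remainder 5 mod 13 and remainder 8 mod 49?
57

Using Chinese Remainder Theorem:
M = 13 × 49 = 637
M1 = 49, M2 = 13
y1 = 49^(-1) mod 13 = 4
y2 = 13^(-1) mod 49 = 34
x = (5×49×4 + 8×13×34) mod 637 = 57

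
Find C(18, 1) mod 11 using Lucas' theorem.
7

Using Lucas' theorem:
Write n=18 and k=1 in base 11:
n in base 11: [1, 7]
k in base 11: [0, 1]
C(18,1) mod 11 = ∏ C(n_i, k_i) mod 11
Digit binomials (mod 11): C(1,0) = 1; C(7,1) = 7
Product: 1 × 7 = 7 ≡ 7 (mod 11)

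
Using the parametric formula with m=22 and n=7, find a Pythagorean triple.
(435, 308, 533)

Euclid's formula: a = m² - n², b = 2mn, c = m² + n²
m = 22, n = 7
a = 22² - 7² = 484 - 49 = 435
b = 2 × 22 × 7 = 308
c = 22² + 7² = 484 + 49 = 533
Verification: 435² + 308² = 189225 + 94864 = 284089 = 533² ✓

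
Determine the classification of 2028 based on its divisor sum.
abundant

Proper divisors of 2028: sum = 1 + 2 + 3 + 4 + 6 + 12 + 13 + 26 + ... + 338 + 507 + 676 + 1014 (17 divisors) = 3096
Since 3096 > 2028, 2028 is abundant.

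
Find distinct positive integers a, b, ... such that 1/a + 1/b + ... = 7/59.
1/9 + 1/133 + 1/70623

Greedy algorithm:
7/59: ceiling(59/7) = 9, use 1/9
4/531: ceiling(531/4) = 133, use 1/133
1/70623: ceiling(70623/1) = 70623, use 1/70623
Result: 7/59 = 1/9 + 1/133 + 1/70623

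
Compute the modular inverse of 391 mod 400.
311

gcd(391, 400) = 1, so the inverse exists.
Extended Euclidean algorithm on (400, 391):
400 = 1 × 391 + 9  ⟹  9 = (1)·400 + (-1)·391
391 = 43 × 9 + 4  ⟹  4 = (-43)·400 + (44)·391
9 = 2 × 4 + 1  ⟹  1 = (87)·400 + (-89)·391
So (-89)·391 ≡ 1 (mod 400), i.e. 391^(-1) ≡ -89 ≡ 311 (mod 400).
Check: 391 × 311 = 121601 ≡ 1 (mod 400)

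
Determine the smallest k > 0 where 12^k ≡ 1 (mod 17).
16

17 is prime, so ord(12) divides φ(17) = 16.
Divisors of 16: 1, 2, 4, 8, 16.
Repeated squaring: 12^1 ≡ 12, 12^2 ≡ 8, 12^4 ≡ 13, 12^8 ≡ 16, 12^16 ≡ 1 (mod 17).
Test 12^d mod 17 for each divisor d in increasing order:
12^1 ≡ 12
12^2 ≡ 8
12^4 ≡ 13
12^8 ≡ 16
12^16 ≡ 1  ← first divisor giving 1
The order is 16.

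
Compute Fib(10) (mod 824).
55

Matrix identity: Q^n = [[F_(n+1), F_n], [F_n, F_(n-1)]] with Q = [[1,1],[1,0]].
n = 10 = 1010₂. Square-and-multiply, entries mod 824:
Q^1 = [[1,1],[1,0]]
Q^2 = (Q^1)² = [[2,1],[1,1]]
Q^5 = (Q^2)²·Q = [[8,5],[5,3]]
Q^10 = (Q^5)² = [[89,55],[55,34]]
F_10 mod 824 = Q^10[0][1] = 55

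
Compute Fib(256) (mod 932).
463

Matrix identity: Q^n = [[F_(n+1), F_n], [F_n, F_(n-1)]] with Q = [[1,1],[1,0]].
n = 256 = 100000000₂. Square-and-multiply, entries mod 932:
Q^1 = [[1,1],[1,0]]
Q^2 = (Q^1)² = [[2,1],[1,1]]
Q^4 = (Q^2)² = [[5,3],[3,2]]
Q^8 = (Q^4)² = [[34,21],[21,13]]
Q^16 = (Q^8)² = [[665,55],[55,610]]
Q^32 = (Q^16)² = [[686,225],[225,461]]
Q^64 = (Q^32)² = [[233,843],[843,322]]
Q^128 = (Q^64)² = [[698,1],[1,697]]
Q^256 = (Q^128)² = [[701,463],[463,238]]
F_256 mod 932 = Q^256[0][1] = 463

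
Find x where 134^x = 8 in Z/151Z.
120

Baby-step giant-step with step n = ⌈√151⌉ = 13.
Baby steps 134^j mod 151 (j:value) for j=0..12: 0:1, 1:134, 2:138, 3:70, 4:18, 5:147, 6:68, 7:52, 8:22, 9:79, 10:16, 11:30, 12:94.
Giant-step multiplier: 134^(-13) ≡ 134^(150-13) = 134^137 ≡ 12 (mod 151).
Giant steps γ_i = 8·12^i mod 151: γ_0=8, γ_1=96, γ_2=95, γ_3=83, γ_4=90, γ_5=23, γ_6=125, γ_7=141, γ_8=31, γ_9=70 (in table at j=3).
x = i·n + j = 9·13 + 3 = 120.
Check: 134^120 ≡ 8 (mod 151).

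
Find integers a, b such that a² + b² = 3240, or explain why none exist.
18² + 54² (a=18, b=54)

Factorization: 3240 = 2^3 × 3^4 × 5
By Fermat: n is sum of two squares iff every prime p ≡ 3 (mod 4) appears to even power.
All primes ≡ 3 (mod 4) appear to even power.
Search a = 0, 1, 2, … for 3240 - a² a perfect square: first hit at a = 18: 3240 - 324 = 2916 = 54².
3240 = 18² + 54² = 324 + 2916 ✓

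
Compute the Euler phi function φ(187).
160

187 = 11 × 17
φ(n) = n × ∏(1 - 1/p) for each prime p dividing n
φ(187) = 187 × (1 - 1/11) × (1 - 1/17) = 160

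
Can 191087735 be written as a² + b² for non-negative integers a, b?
Not possible

Factorization: 191087735 = 5 × 17 × 131^3
By Fermat: n is sum of two squares iff every prime p ≡ 3 (mod 4) appears to even power.
Prime(s) ≡ 3 (mod 4) with odd exponent: [(131, 3)]
Therefore 191087735 cannot be expressed as a² + b².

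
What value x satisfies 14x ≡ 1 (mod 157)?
101

gcd(14, 157) = 1, so the inverse exists.
Extended Euclidean algorithm on (157, 14):
157 = 11 × 14 + 3  ⟹  3 = (1)·157 + (-11)·14
14 = 4 × 3 + 2  ⟹  2 = (-4)·157 + (45)·14
3 = 1 × 2 + 1  ⟹  1 = (5)·157 + (-56)·14
So (-56)·14 ≡ 1 (mod 157), i.e. 14^(-1) ≡ -56 ≡ 101 (mod 157).
Check: 14 × 101 = 1414 ≡ 1 (mod 157)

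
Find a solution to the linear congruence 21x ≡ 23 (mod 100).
x ≡ 63 (mod 100)

gcd(21, 100) = 1, which divides 23, so solutions exist.
Find 21^(-1) mod 100 by the extended Euclidean algorithm:
100 = 4 × 21 + 16  ⟹  16 = (1)·100 + (-4)·21
21 = 1 × 16 + 5  ⟹  5 = (-1)·100 + (5)·21
16 = 3 × 5 + 1  ⟹  1 = (4)·100 + (-19)·21
So (-19)·21 ≡ 1 (mod 100), i.e. 21^(-1) ≡ -19 ≡ 81 (mod 100).
x ≡ 81 × 23 = 1863 ≡ 63 (mod 100).
Check: 21 × 63 = 1323 ≡ 23 (mod 100).
Unique solution: x ≡ 63 (mod 100)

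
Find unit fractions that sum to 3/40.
1/14 + 1/280

Greedy algorithm:
3/40: ceiling(40/3) = 14, use 1/14
1/280: ceiling(280/1) = 280, use 1/280
Result: 3/40 = 1/14 + 1/280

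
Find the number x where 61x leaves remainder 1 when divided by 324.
85

gcd(61, 324) = 1, so the inverse exists.
Extended Euclidean algorithm on (324, 61):
324 = 5 × 61 + 19  ⟹  19 = (1)·324 + (-5)·61
61 = 3 × 19 + 4  ⟹  4 = (-3)·324 + (16)·61
19 = 4 × 4 + 3  ⟹  3 = (13)·324 + (-69)·61
4 = 1 × 3 + 1  ⟹  1 = (-16)·324 + (85)·61
So (85)·61 ≡ 1 (mod 324), i.e. 61^(-1) ≡ 85 (mod 324).
Check: 61 × 85 = 5185 ≡ 1 (mod 324)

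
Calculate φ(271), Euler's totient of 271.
270

271 = 271
φ(n) = n × ∏(1 - 1/p) for each prime p dividing n
φ(271) = 271 × (1 - 1/271) = 270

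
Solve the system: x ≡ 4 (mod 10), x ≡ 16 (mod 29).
74

Using Chinese Remainder Theorem:
M = 10 × 29 = 290
M1 = 29, M2 = 10
y1 = 29^(-1) mod 10 = 9
y2 = 10^(-1) mod 29 = 3
x = (4×29×9 + 16×10×3) mod 290 = 74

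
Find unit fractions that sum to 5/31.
1/7 + 1/55 + 1/3979 + 1/23744683 + 1/1127619917796295

Greedy algorithm:
5/31: ceiling(31/5) = 7, use 1/7
4/217: ceiling(217/4) = 55, use 1/55
3/11935: ceiling(11935/3) = 3979, use 1/3979
2/47489365: ceiling(47489365/2) = 23744683, use 1/23744683
1/1127619917796295: ceiling(1127619917796295/1) = 1127619917796295, use 1/1127619917796295
Result: 5/31 = 1/7 + 1/55 + 1/3979 + 1/23744683 + 1/1127619917796295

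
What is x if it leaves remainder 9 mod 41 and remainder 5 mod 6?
173

Using Chinese Remainder Theorem:
M = 41 × 6 = 246
M1 = 6, M2 = 41
y1 = 6^(-1) mod 41 = 7
y2 = 41^(-1) mod 6 = 5
x = (9×6×7 + 5×41×5) mod 246 = 173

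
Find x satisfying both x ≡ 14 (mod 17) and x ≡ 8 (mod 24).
320

Using Chinese Remainder Theorem:
M = 17 × 24 = 408
M1 = 24, M2 = 17
y1 = 24^(-1) mod 17 = 5
y2 = 17^(-1) mod 24 = 17
x = (14×24×5 + 8×17×17) mod 408 = 320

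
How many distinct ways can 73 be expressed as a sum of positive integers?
6185689

p(n) counts ways to write n as a sum of positive integers (order ignored).
Euler's pentagonal recurrence: p(k) = p(k-1) + p(k-2) - p(k-5) - p(k-7) + p(k-12) + p(k-15) - ... (offsets j(3j∓1)/2, signs ++--, p(0)=1, p(<0)=0).
DP table for k = 0..72: p(0)=1, p(1)=1, p(2)=2, p(3)=3, p(4)=5, p(5)=7, p(6)=11, p(7)=15, p(8)=22, p(9)=30, p(10)=42, p(11)=56, p(12)=77, p(13)=101, p(14)=135, p(15)=176, p(16)=231, p(17)=297, p(18)=385, p(19)=490, p(20)=627, p(21)=792, p(22)=1002, p(23)=1255, p(24)=1575, p(25)=1958, p(26)=2436, p(27)=3010, p(28)=3718, p(29)=4565, p(30)=5604, p(31)=6842, p(32)=8349, p(33)=10143, p(34)=12310, p(35)=14883, p(36)=17977, p(37)=21637, p(38)=26015, p(39)=31185, p(40)=37338, p(41)=44583, p(42)=53174, p(43)=63261, p(44)=75175, p(45)=89134, p(46)=105558, p(47)=124754, p(48)=147273, p(49)=173525, p(50)=204226, p(51)=239943, p(52)=281589, p(53)=329931, p(54)=386155, p(55)=451276, p(56)=526823, p(57)=614154, p(58)=715220, p(59)=831820, p(60)=966467, p(61)=1121505, p(62)=1300156, p(63)=1505499, p(64)=1741630, p(65)=2012558, p(66)=2323520, p(67)=2679689, p(68)=3087735, p(69)=3554345, p(70)=4087968, p(71)=4697205, p(72)=5392783.
Final step: p(73) = p(72) + p(71) - p(68) - p(66) + p(61) + p(58) - p(51) - p(47) + p(38) + p(33) - p(22) - p(16) + p(3)
= 5392783 + 4697205 - 3087735 - 2323520 + 1121505 + 715220 - 239943 - 124754 + 26015 + 10143 - 1002 - 231 + 3
= 6185689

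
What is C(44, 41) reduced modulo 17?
1

Using Lucas' theorem:
Write n=44 and k=41 in base 17:
n in base 17: [2, 10]
k in base 17: [2, 7]
C(44,41) mod 17 = ∏ C(n_i, k_i) mod 17
Digit binomials (mod 17): C(2,2) = 1; C(10,7) = 120 ≡ 1
Product: 1 × 1 = 1 ≡ 1 (mod 17)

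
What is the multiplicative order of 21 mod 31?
30

31 is prime, so ord(21) divides φ(31) = 30.
Divisors of 30: 1, 2, 3, 5, 6, 10, 15, 30.
Repeated squaring: 21^1 ≡ 21, 21^2 ≡ 7, 21^4 ≡ 18, 21^8 ≡ 14, 21^16 ≡ 10 (mod 31).
Test 21^d mod 31 for each divisor d in increasing order:
21^1 ≡ 21
21^2 ≡ 7
21^3 = 21^2·21^1 ≡ 23
21^5 = 21^4·21^1 ≡ 6
21^6 = 21^4·21^2 ≡ 2
21^10 = 21^8·21^2 ≡ 5
21^15 = 21^8·21^4·21^2·21^1 ≡ 30
21^30 = 21^16·21^8·21^4·21^2 ≡ 1  ← first divisor giving 1
The order is 30.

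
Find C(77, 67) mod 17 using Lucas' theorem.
0

Using Lucas' theorem:
Write n=77 and k=67 in base 17:
n in base 17: [4, 9]
k in base 17: [3, 16]
C(77,67) mod 17 = ∏ C(n_i, k_i) mod 17
Digit binomials (mod 17): C(4,3) = 4; C(9,16) = 0 (k_i > n_i)
Product: 4 × 0 = 0 ≡ 0 (mod 17)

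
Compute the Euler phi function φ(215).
168

215 = 5 × 43
φ(n) = n × ∏(1 - 1/p) for each prime p dividing n
φ(215) = 215 × (1 - 1/5) × (1 - 1/43) = 168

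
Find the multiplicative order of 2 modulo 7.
3

7 is prime, so ord(2) divides φ(7) = 6.
Divisors of 6: 1, 2, 3, 6.
Repeated squaring: 2^1 ≡ 2, 2^2 ≡ 4, 2^4 ≡ 2 (mod 7).
Test 2^d mod 7 for each divisor d in increasing order:
2^1 ≡ 2
2^2 ≡ 4
2^3 = 2^2·2^1 ≡ 1  ← first divisor giving 1
The order is 3.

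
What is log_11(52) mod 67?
63

Baby-step giant-step with step n = ⌈√67⌉ = 9.
Baby steps 11^j mod 67 (j:value) for j=0..8: 0:1, 1:11, 2:54, 3:58, 4:35, 5:50, 6:14, 7:20, 8:19.
Giant-step multiplier: 11^(-9) ≡ 11^(66-9) = 11^57 ≡ 42 (mod 67).
Giant steps γ_i = 52·42^i mod 67: γ_0=52, γ_1=40, γ_2=5, γ_3=9, γ_4=43, γ_5=64, γ_6=8, γ_7=1 (in table at j=0).
x = i·n + j = 7·9 + 0 = 63.
Check: 11^63 ≡ 52 (mod 67).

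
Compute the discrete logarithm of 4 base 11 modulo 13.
2

Baby-step giant-step with step n = ⌈√13⌉ = 4.
Baby steps 11^j mod 13 (j:value) for j=0..3: 0:1, 1:11, 2:4, 3:5.
h = 4 is already in the table at j=2, so x = 2.
Check: 11^2 ≡ 4 (mod 13).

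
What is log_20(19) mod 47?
41

Baby-step giant-step with step n = ⌈√47⌉ = 7.
Baby steps 20^j mod 47 (j:value) for j=0..6: 0:1, 1:20, 2:24, 3:10, 4:12, 5:5, 6:6.
Giant-step multiplier: 20^(-7) ≡ 20^(46-7) = 20^39 ≡ 38 (mod 47).
Giant steps γ_i = 19·38^i mod 47: γ_0=19, γ_1=17, γ_2=35, γ_3=14, γ_4=15, γ_5=6 (in table at j=6).
x = i·n + j = 5·7 + 6 = 41.
Check: 20^41 ≡ 19 (mod 47).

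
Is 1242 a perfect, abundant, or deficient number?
abundant

Proper divisors of 1242: sum = 1 + 2 + 3 + 6 + 9 + 18 + 23 + 27 + 46 + 54 + 69 + 138 + 207 + 414 + 621 = 1638
Since 1638 > 1242, 1242 is abundant.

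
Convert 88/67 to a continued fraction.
[1; 3, 5, 4]

Euclidean algorithm steps:
88 = 1 × 67 + 21
67 = 3 × 21 + 4
21 = 5 × 4 + 1
4 = 4 × 1 + 0
Continued fraction: [1; 3, 5, 4]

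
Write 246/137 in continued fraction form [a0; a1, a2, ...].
[1; 1, 3, 1, 8, 3]

Euclidean algorithm steps:
246 = 1 × 137 + 109
137 = 1 × 109 + 28
109 = 3 × 28 + 25
28 = 1 × 25 + 3
25 = 8 × 3 + 1
3 = 3 × 1 + 0
Continued fraction: [1; 1, 3, 1, 8, 3]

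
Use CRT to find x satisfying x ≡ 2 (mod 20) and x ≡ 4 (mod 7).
102

Using Chinese Remainder Theorem:
M = 20 × 7 = 140
M1 = 7, M2 = 20
y1 = 7^(-1) mod 20 = 3
y2 = 20^(-1) mod 7 = 6
x = (2×7×3 + 4×20×6) mod 140 = 102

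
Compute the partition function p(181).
749474411781

p(n) counts ways to write n as a sum of positive integers (order ignored).
Euler's pentagonal recurrence: p(k) = p(k-1) + p(k-2) - p(k-5) - p(k-7) + p(k-12) + p(k-15) - ... (offsets j(3j∓1)/2, signs ++--, p(0)=1, p(<0)=0).
DP table for k = 0..180: p(0)=1, p(1)=1, p(2)=2, p(3)=3, p(4)=5, p(5)=7, p(6)=11, p(7)=15, p(8)=22, p(9)=30, p(10)=42, p(11)=56, p(12)=77, p(13)=101, p(14)=135, p(15)=176, p(16)=231, p(17)=297, p(18)=385, p(19)=490, p(20)=627, p(21)=792, p(22)=1002, p(23)=1255, p(24)=1575, p(25)=1958, p(26)=2436, p(27)=3010, p(28)=3718, p(29)=4565, p(30)=5604, p(31)=6842, p(32)=8349, p(33)=10143, p(34)=12310, p(35)=14883, p(36)=17977, p(37)=21637, p(38)=26015, p(39)=31185, p(40)=37338, p(41)=44583, p(42)=53174, p(43)=63261, p(44)=75175, p(45)=89134, p(46)=105558, p(47)=124754, p(48)=147273, p(49)=173525, p(50)=204226, p(51)=239943, p(52)=281589, p(53)=329931, p(54)=386155, p(55)=451276, p(56)=526823, p(57)=614154, p(58)=715220, p(59)=831820, p(60)=966467, p(61)=1121505, p(62)=1300156, p(63)=1505499, p(64)=1741630, p(65)=2012558, p(66)=2323520, p(67)=2679689, p(68)=3087735, p(69)=3554345, p(70)=4087968, p(71)=4697205, p(72)=5392783, p(73)=6185689, p(74)=7089500, p(75)=8118264, p(76)=9289091, p(77)=10619863, p(78)=12132164, p(79)=13848650, p(80)=15796476, p(81)=18004327, p(82)=20506255, p(83)=23338469, p(84)=26543660, p(85)=30167357, p(86)=34262962, p(87)=38887673, p(88)=44108109, p(89)=49995925, p(90)=56634173, p(91)=64112359, p(92)=72533807, p(93)=82010177, p(94)=92669720, p(95)=104651419, p(96)=118114304, p(97)=133230930, p(98)=150198136, p(99)=169229875, p(100)=190569292, p(101)=214481126, p(102)=241265379, p(103)=271248950, p(104)=304801365, p(105)=342325709, p(106)=384276336, p(107)=431149389, p(108)=483502844, p(109)=541946240, p(110)=607163746, p(111)=679903203, p(112)=761002156, p(113)=851376628, p(114)=952050665, p(115)=1064144451, p(116)=1188908248, p(117)=1327710076, p(118)=1482074143, p(119)=1653668665, p(120)=1844349560, p(121)=2056148051, p(122)=2291320912, p(123)=2552338241, p(124)=2841940500, p(125)=3163127352, p(126)=3519222692, p(127)=3913864295, p(128)=4351078600, p(129)=4835271870, p(130)=5371315400, p(131)=5964539504, p(132)=6620830889, p(133)=7346629512, p(134)=8149040695, p(135)=9035836076, p(136)=10015581680, p(137)=11097645016, p(138)=12292341831, p(139)=13610949895, p(140)=15065878135, p(141)=16670689208, p(142)=18440293320, p(143)=20390982757, p(144)=22540654445, p(145)=24908858009, p(146)=27517052599, p(147)=30388671978, p(148)=33549419497, p(149)=37027355200, p(150)=40853235313, p(151)=45060624582, p(152)=49686288421, p(153)=54770336324, p(154)=60356673280, p(155)=66493182097, p(156)=73232243759, p(157)=80630964769, p(158)=88751778802, p(159)=97662728555, p(160)=107438159466, p(161)=118159068427, p(162)=129913904637, p(163)=142798995930, p(164)=156919475295, p(165)=172389800255, p(166)=189334822579, p(167)=207890420102, p(168)=228204732751, p(169)=250438925115, p(170)=274768617130, p(171)=301384802048, p(172)=330495499613, p(173)=362326859895, p(174)=397125074750, p(175)=435157697830, p(176)=476715857290, p(177)=522115831195, p(178)=571701605655, p(179)=625846753120, p(180)=684957390936.
Final step: p(181) = p(180) + p(179) - p(176) - p(174) + p(169) + p(166) - p(159) - p(155) + p(146) + p(141) - p(130) - p(124) + p(111) + p(104) - p(89) - p(81) + p(64) + p(55) - p(36) - p(26) + p(5)
= 684957390936 + 625846753120 - 476715857290 - 397125074750 + 250438925115 + 189334822579 - 97662728555 - 66493182097 + 27517052599 + 16670689208 - 5371315400 - 2841940500 + 679903203 + 304801365 - 49995925 - 18004327 + 1741630 + 451276 - 17977 - 2436 + 7
= 749474411781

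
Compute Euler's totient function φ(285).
144

285 = 3 × 5 × 19
φ(n) = n × ∏(1 - 1/p) for each prime p dividing n
φ(285) = 285 × (1 - 1/3) × (1 - 1/5) × (1 - 1/19) = 144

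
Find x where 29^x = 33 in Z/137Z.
97

Baby-step giant-step with step n = ⌈√137⌉ = 12.
Baby steps 29^j mod 137 (j:value) for j=0..11: 0:1, 1:29, 2:19, 3:3, 4:87, 5:57, 6:9, 7:124, 8:34, 9:27, 10:98, 11:102.
Giant-step multiplier: 29^(-12) ≡ 29^(136-12) = 29^124 ≡ 22 (mod 137).
Giant steps γ_i = 33·22^i mod 137: γ_0=33, γ_1=41, γ_2=80, γ_3=116, γ_4=86, γ_5=111, γ_6=113, γ_7=20, γ_8=29 (in table at j=1).
x = i·n + j = 8·12 + 1 = 97.
Check: 29^97 ≡ 33 (mod 137).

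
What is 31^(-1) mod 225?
196

gcd(31, 225) = 1, so the inverse exists.
Extended Euclidean algorithm on (225, 31):
225 = 7 × 31 + 8  ⟹  8 = (1)·225 + (-7)·31
31 = 3 × 8 + 7  ⟹  7 = (-3)·225 + (22)·31
8 = 1 × 7 + 1  ⟹  1 = (4)·225 + (-29)·31
So (-29)·31 ≡ 1 (mod 225), i.e. 31^(-1) ≡ -29 ≡ 196 (mod 225).
Check: 31 × 196 = 6076 ≡ 1 (mod 225)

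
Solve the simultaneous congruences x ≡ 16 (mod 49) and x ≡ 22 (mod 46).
114

Using Chinese Remainder Theorem:
M = 49 × 46 = 2254
M1 = 46, M2 = 49
y1 = 46^(-1) mod 49 = 16
y2 = 49^(-1) mod 46 = 31
x = (16×46×16 + 22×49×31) mod 2254 = 114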